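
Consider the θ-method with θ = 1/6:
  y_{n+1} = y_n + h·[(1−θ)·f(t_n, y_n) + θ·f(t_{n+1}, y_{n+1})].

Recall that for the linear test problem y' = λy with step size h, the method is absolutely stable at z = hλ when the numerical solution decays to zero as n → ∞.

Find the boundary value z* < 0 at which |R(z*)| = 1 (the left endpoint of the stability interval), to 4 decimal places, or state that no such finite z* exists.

Set f=λy, z=hλ:
  y_{n+1} = y_n + z·[5/6·y_n + 1/6·y_{n+1}] ⇒ (1 − 1/6z)y_{n+1} = (1 + 5/6z)y_n
  Hence R(z) = (1 + 5/6z)/(1 − 1/6z).

Need |R(x)|<1, x<0.
x=-1.65: |R|=0.2941
R=−1: 1+5/6x = −1+1/6x ⇒ -2/3x=2 ⇒ x=2/(-2/3)=-3.0000
Confirm numerically:
  x=-2.791: |R|=0.90490 <1
  x=-2.507: |R|=0.76819 <1
  x=-2.139: |R|=0.57685 <1
  x=-3.538: |R|=1.22562 >1
  x=-3.156: |R|=1.06815 >1
So |R|<1 on (-3.0000, 0).

left endpoint -3.0000.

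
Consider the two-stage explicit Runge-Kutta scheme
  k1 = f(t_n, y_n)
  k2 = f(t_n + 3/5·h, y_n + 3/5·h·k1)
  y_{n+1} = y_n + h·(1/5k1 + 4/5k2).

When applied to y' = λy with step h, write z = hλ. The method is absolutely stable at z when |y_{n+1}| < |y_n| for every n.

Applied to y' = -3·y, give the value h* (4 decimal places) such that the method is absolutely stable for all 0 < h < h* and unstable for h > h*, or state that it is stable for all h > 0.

(-2.0833,0); λ=-3 ⇒ h* = (25/12)/3 = 0.6944.

Set f=λy, z=hλ:
  k1=λy_n ⇒ h·k1=z·y_n;  k2=λ(1+3/5z)y_n ⇒ h·k2=z(1+3/5z)y_n
  y_{n+1}/y_n = 1 + 1/5z + 4/5z(1+3/5z) = 1 + z + 12/25z²
  so R(z) = 1 + z + 12/25z².

Need |R(x)|<1, x<0.
x=-0.92: |R|=0.4863
R=1: x+12/25x²=0 ⇒ x=−25/12=-2.0833; min R=1−1/(4·12/25)=0.4792>−1
Confirm numerically:
  x=-1.573: |R|=0.61468 <1
  x=-1.160: |R|=0.48589 <1
  x=-0.944: |R|=0.48375 <1
  x=-2.445: |R|=1.42445 >1
  x=-2.245: |R|=1.17421 >1
Stable set (-2.0833, 0).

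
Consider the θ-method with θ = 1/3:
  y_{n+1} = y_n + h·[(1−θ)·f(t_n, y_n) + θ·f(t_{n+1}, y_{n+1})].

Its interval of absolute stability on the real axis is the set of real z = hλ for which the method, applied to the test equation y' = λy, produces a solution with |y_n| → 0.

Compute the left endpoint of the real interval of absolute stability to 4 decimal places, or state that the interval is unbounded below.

Set f=λy, z=hλ:
  y_{n+1} = y_n + z·[2/3·y_n + 1/3·y_{n+1}] ⇒ (1 − 1/3z)y_{n+1} = (1 + 2/3z)y_n
  ⇒ R(z) = (1 + 2/3z)/(1 − 1/3z).

Need |R(x)|<1, x<0.
x=-1.3: |R|=0.0930
R=−1: 1+2/3x = −1+1/3x ⇒ -1/3x=2 ⇒ x=2/(-1/3)=-6.0000
Confirm numerically:
  x=-5.382: |R|=0.92627 <1
  x=-3.701: |R|=0.65692 <1
  x=-2.823: |R|=0.45440 <1
  x=-6.426: |R|=1.04519 >1
  x=-6.412: |R|=1.04377 >1
So |R|<1 on (-6.0000, 0).

left endpoint -6.0000.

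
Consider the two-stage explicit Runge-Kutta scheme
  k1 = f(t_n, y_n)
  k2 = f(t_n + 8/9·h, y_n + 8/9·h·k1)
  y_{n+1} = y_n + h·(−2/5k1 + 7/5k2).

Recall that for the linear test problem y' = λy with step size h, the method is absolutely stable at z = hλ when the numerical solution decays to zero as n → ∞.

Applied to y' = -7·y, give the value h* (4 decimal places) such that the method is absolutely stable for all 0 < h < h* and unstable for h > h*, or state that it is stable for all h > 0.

(-0.8036,0); λ=-7 ⇒ h* = (45/56)/7 = 0.1148.

Set f=λy, z=hλ:
  k1=λy_n ⇒ h·k1=z·y_n;  k2=λ(1+8/9z)y_n ⇒ h·k2=z(1+8/9z)y_n
  y_{n+1}/y_n = 1 − 2/5z + 7/5z(1+8/9z) = 1 + z + 56/45z²
  R(z) = 1 + z + 56/45z².

Boundary: |R(x)|=1, x<0.
x=-1.26: |R|=1.7157
R=1: x+56/45x²=0 ⇒ x=−45/56=-0.8036; min R=1−1/(4·56/45)=0.7991>−1
Confirm numerically:
  x=-0.579: |R|=0.83819 <1
  x=-0.384: |R|=0.79950 <1
  x=-0.352: |R|=0.80219 <1
  x=-1.403: |R|=2.04658 >1
  x=-1.306: |R|=1.81657 >1
Interval (-0.8036, 0).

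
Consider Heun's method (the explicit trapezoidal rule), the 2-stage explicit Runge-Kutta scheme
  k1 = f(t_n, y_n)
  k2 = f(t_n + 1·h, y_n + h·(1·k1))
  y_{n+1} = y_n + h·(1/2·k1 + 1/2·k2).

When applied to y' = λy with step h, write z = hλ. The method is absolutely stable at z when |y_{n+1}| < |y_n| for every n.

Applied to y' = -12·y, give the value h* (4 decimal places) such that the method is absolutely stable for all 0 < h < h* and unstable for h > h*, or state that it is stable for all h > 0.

(-2.0000,0); λ=-12 ⇒ h* = 0.1667.

On y'=λy, z=hλ:
  order 2, 2-stage ⇒ R(z)=1+z+z^2/2
  (e.g. R(-1.04)=0.50080, |R|=0.50080)

Boundary: |R(x)|=1, x<0.
x=-1.04: |R|=0.5008
|R(-1.62)|=0.6922 |R(-0.68)|=0.5512 |R(-0.66)|=0.5578
Bisect:
  x_lo=-2.3153 |R|=1.3650  x_hi=-0.0662 |R|=0.9360
  mid=-1.19075 |R|=0.51819 →hi
  mid=-1.75304 |R|=0.78353 →hi
  mid=-2.03418 |R|=1.03477 →lo
  mid=-1.89361 |R|=0.89927 →hi
  mid=-1.96390 |R|=0.96455 →hi
  mid=-1.99904 |R|=0.99904 →hi
  mid=-2.01661 |R|=1.01675 →lo
  mid=-2.00782 |R|=1.00785 →lo
  mid=-2.00343 |R|=1.00344 →lo
  mid=-2.00123 |R|=1.00124 →lo
  ...
  [-2.00014,-2.00000] ⇒ x*=-2.0000
Stable set (-2.0000, 0).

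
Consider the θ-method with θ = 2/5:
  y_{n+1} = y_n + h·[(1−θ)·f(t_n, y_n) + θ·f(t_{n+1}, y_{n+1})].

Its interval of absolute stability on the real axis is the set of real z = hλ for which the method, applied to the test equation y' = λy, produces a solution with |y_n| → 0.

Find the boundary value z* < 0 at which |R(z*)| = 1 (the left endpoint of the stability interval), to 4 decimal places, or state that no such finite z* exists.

On y'=λy, z=hλ:
  y_{n+1} = y_n + z·[3/5·y_n + 2/5·y_{n+1}] ⇒ (1 − 2/5z)y_{n+1} = (1 + 3/5z)y_n
  so R(z) = (1 + 3/5z)/(1 − 2/5z).

Need |R(x)|<1, x<0.
x=-0.34: |R|=0.7007
R=−1: 1+3/5x = −1+2/5x ⇒ -1/5x=2 ⇒ x=2/(-1/5)=-10.0000
Confirm numerically:
  x=-8.984: |R|=0.95576 <1
  x=-8.213: |R|=0.91660 <1
  x=-5.893: |R|=0.75533 <1
  x=-4.878: |R|=0.65289 <1
  x=-10.547: |R|=1.02096 >1
  x=-10.396: |R|=1.01535 >1
  x=-10.028: |R|=1.00112 >1
So |R|<1 on (-10.0000, 0).

left endpoint -10.0000.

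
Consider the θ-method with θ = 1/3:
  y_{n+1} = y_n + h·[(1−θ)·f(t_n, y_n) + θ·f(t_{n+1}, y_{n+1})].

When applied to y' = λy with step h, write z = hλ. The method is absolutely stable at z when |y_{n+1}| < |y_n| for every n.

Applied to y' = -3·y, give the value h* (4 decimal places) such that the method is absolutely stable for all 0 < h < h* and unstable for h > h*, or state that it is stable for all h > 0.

With y'=λy (z=hλ):
  y_{n+1} = y_n + z·[2/3·y_n + 1/3·y_{n+1}] ⇒ (1 − 1/3z)y_{n+1} = (1 + 2/3z)y_n
  so R(z) = (1 + 2/3z)/(1 − 1/3z).

Need |R(x)|<1, x<0.
x=-0.56: |R|=0.5281
R=−1: 1+2/3x = −1+1/3x ⇒ -1/3x=2 ⇒ x=2/(-1/3)=-6.0000
Confirm numerically:
  x=-5.534: |R|=0.94539 <1
  x=-5.516: |R|=0.94317 <1
  x=-3.291: |R|=0.56938 <1
  x=-2.526: |R|=0.37134 <1
  x=-6.550: |R|=1.05759 >1
  x=-6.295: |R|=1.03174 >1
  x=-6.094: |R|=1.01034 >1
So |R|<1 on (-6.0000, 0).

(-6.0000,0); λ=-3 ⇒ h* = (6)/3 = 2.0000.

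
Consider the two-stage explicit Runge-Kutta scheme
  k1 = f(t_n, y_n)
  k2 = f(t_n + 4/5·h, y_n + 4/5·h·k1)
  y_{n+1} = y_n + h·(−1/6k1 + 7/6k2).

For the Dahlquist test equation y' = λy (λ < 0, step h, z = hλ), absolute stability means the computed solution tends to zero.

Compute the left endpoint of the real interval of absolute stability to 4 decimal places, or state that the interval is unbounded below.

z* = -1.0714.

With y'=λy (z=hλ):
  k1=λy_n ⇒ h·k1=z·y_n;  k2=λ(1+4/5z)y_n ⇒ h·k2=z(1+4/5z)y_n
  y_{n+1}/y_n = 1 − 1/6z + 7/6z(1+4/5z) = 1 + z + 14/15z²
  Hence R(z) = 1 + z + 14/15z².

Boundary: |R(x)|=1, x<0.
x=-1.62: |R|=1.8294
R=1: x+14/15x²=0 ⇒ x=−15/14=-1.0714; min R=1−1/(4·14/15)=0.7321>−1
Confirm numerically:
  x=-0.714: |R|=0.76181 <1
  x=-0.644: |R|=0.74309 <1
  x=-0.558: |R|=0.73261 <1
  x=-0.435: |R|=0.74161 <1
  x=-1.598: |R|=1.78536 >1
  x=-1.589: |R|=1.76759 >1
Interval (-1.0714, 0).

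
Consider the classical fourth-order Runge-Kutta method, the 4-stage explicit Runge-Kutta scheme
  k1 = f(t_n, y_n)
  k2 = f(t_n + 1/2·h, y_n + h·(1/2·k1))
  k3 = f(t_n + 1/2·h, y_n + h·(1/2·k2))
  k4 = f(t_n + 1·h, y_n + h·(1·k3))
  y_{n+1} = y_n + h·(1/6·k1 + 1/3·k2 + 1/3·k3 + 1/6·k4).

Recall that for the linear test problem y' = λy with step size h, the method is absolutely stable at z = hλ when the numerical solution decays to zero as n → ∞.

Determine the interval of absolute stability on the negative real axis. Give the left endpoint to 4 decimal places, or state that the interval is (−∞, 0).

(-2.7853, 0).

With y'=λy (z=hλ):
  order 4, 4-stage ⇒ R(z)=1+z+z^2/2+z^3/6+z^4/24
  (e.g. R(-0.35)=0.70473, |R|=0.70473)

Solve |R(x)|<1 on ℝ⁻.
x=-0.35: |R|=0.7047
|R(-1.12)|=0.3386 |R(-0.58)|=0.5604 |R(-0.54)|=0.5831
Bisect:
  x_lo=-3.5474 |R|=2.9029  x_hi=-0.0578 |R|=0.9438
  mid=-1.80261 |R|=0.28580 →hi
  mid=-2.67502 |R|=0.84608 →hi
  mid=-3.11122 |R|=1.61337 →lo
  mid=-2.89312 |R|=1.17512 →lo
  mid=-2.78407 |R|=0.99815 →hi
  mid=-2.83859 |R|=1.08338 →lo
  mid=-2.81133 |R|=1.03997 →lo
  ...
  [-2.78535,-2.78513] ⇒ x*=-2.7853
Stable set (-2.7853, 0).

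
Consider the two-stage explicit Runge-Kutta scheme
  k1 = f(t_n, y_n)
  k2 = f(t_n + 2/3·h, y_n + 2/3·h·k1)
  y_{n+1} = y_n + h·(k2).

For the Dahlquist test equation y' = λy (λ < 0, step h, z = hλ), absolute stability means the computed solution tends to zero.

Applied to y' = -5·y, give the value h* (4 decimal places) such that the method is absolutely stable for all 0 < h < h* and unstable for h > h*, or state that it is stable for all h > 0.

With y'=λy (z=hλ):
  k1=λy_n ⇒ h·k1=z·y_n;  k2=λ(1+2/3z)y_n ⇒ h·k2=z(1+2/3z)y_n
  y_{n+1}/y_n = 1 + z(1+2/3z) = 1 + z + 2/3z²
  R(z) = 1 + z + 2/3z².

Solve |R(x)|<1 on ℝ⁻.
x=-1.79: |R|=1.3461
R=1: x+2/3x²=0 ⇒ x=−3/2=-1.5000; min R=1−1/(4·2/3)=0.6250>−1
Confirm numerically:
  x=-1.457: |R|=0.95823 <1
  x=-1.401: |R|=0.90753 <1
  x=-1.174: |R|=0.74485 <1
  x=-1.637: |R|=1.14951 >1
  x=-1.624: |R|=1.13425 >1
Stable set (-1.5000, 0).

(-1.5000,0); λ=-5 ⇒ h* = (3/2)/5 = 0.3000.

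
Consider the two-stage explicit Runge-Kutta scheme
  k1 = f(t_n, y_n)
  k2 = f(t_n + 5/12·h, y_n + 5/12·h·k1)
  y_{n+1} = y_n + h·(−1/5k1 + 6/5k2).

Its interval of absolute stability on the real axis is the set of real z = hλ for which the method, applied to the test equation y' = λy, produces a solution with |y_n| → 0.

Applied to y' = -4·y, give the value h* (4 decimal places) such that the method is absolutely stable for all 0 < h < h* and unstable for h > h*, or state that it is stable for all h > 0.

(-2.0000,0); λ=-4 ⇒ h* = (2)/4 = 0.5000.

Set f=λy, z=hλ:
  k1=λy_n ⇒ h·k1=z·y_n;  k2=λ(1+5/12z)y_n ⇒ h·k2=z(1+5/12z)y_n
  y_{n+1}/y_n = 1 − 1/5z + 6/5z(1+5/12z) = 1 + z + 1/2z²
  so R(z) = 1 + z + 1/2z².

Solve |R(x)|<1 on ℝ⁻.
x=-1.76: |R|=0.7888
R=1: x+1/2x²=0 ⇒ x=−2=-2.0000; min R=1−1/(4·1/2)=0.5000>−1
Confirm numerically:
  x=-1.708: |R|=0.75063 <1
  x=-1.519: |R|=0.63468 <1
  x=-1.279: |R|=0.53892 <1
  x=-1.150: |R|=0.51125 <1
  x=-2.390: |R|=1.46605 >1
  x=-2.361: |R|=1.42616 >1
  x=-2.108: |R|=1.11383 >1
Interval (-2.0000, 0).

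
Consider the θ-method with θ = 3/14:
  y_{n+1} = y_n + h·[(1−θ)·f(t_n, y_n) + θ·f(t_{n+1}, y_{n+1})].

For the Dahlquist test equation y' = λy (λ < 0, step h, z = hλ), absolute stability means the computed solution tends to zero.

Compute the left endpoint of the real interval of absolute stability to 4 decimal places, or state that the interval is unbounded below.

Set f=λy, z=hλ:
  y_{n+1} = y_n + z·[11/14·y_n + 3/14·y_{n+1}] ⇒ (1 − 3/14z)y_{n+1} = (1 + 11/14z)y_n
  Hence R(z) = (1 + 11/14z)/(1 − 3/14z).

Find x<0 with |R(x)|<1.
x=-1.73: |R|=0.2621
R=−1: 1+11/14x = −1+3/14x ⇒ -4/7x=2 ⇒ x=2/(-4/7)=-3.5000
Confirm numerically:
  x=-3.057: |R|=0.84705 <1
  x=-2.024: |R|=0.41172 <1
  x=-1.987: |R|=0.39362 <1
  x=-4.052: |R|=1.16883 >1
  x=-3.914: |R|=1.12866 >1
So |R|<1 on (-3.5000, 0).

left endpoint -3.5000.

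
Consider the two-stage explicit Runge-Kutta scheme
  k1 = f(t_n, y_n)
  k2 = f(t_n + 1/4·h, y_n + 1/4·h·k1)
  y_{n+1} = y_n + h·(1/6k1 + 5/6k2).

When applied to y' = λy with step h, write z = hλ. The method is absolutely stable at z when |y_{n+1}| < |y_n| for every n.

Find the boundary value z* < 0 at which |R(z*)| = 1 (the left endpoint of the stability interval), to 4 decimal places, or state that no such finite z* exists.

z* = -4.8000.

Test eqn y'=λy, z=hλ:
  k1=λy_n ⇒ h·k1=z·y_n;  k2=λ(1+1/4z)y_n ⇒ h·k2=z(1+1/4z)y_n
  y_{n+1}/y_n = 1 + 1/6z + 5/6z(1+1/4z) = 1 + z + 5/24z²
  R(z) = 1 + z + 5/24z².

Solve |R(x)|<1 on ℝ⁻.
x=-1.41: |R|=0.0042
R=1: x+5/24x²=0 ⇒ x=−24/5=-4.8000; min R=1−1/(4·5/24)=-0.2000>−1
Confirm numerically:
  x=-4.639: |R|=0.84440 <1
  x=-3.364: |R|=0.00640 <1
  x=-2.337: |R|=0.19917 <1
  x=-2.152: |R|=0.18719 <1
  x=-5.280: |R|=1.52800 >1
  x=-5.195: |R|=1.42751 >1
  x=-4.976: |R|=1.18245 >1
So |R|<1 on (-4.8000, 0).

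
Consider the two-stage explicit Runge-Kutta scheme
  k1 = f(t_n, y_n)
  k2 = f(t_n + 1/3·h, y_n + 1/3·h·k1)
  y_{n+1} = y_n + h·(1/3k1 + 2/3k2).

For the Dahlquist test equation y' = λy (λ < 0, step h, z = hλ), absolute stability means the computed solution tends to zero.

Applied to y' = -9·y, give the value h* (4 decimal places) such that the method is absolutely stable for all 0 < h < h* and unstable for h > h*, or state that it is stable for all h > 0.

(-4.5000,0); λ=-9 ⇒ h* = (9/2)/9 = 0.5000.

With y'=λy (z=hλ):
  k1=λy_n ⇒ h·k1=z·y_n;  k2=λ(1+1/3z)y_n ⇒ h·k2=z(1+1/3z)y_n
  y_{n+1}/y_n = 1 + 1/3z + 2/3z(1+1/3z) = 1 + z + 2/9z²
  ⇒ R(z) = 1 + z + 2/9z².

Boundary: |R(x)|=1, x<0.
x=-0.63: |R|=0.4582
R=1: x+2/9x²=0 ⇒ x=−9/2=-4.5000; min R=1−1/(4·2/9)=-0.1250>−1
Confirm numerically:
  x=-3.713: |R|=0.35064 <1
  x=-3.374: |R|=0.15575 <1
  x=-2.298: |R|=0.12449 <1
  x=-2.060: |R|=0.11698 <1
  x=-4.882: |R|=1.41443 >1
  x=-4.554: |R|=1.05465 >1
Stable set (-4.5000, 0).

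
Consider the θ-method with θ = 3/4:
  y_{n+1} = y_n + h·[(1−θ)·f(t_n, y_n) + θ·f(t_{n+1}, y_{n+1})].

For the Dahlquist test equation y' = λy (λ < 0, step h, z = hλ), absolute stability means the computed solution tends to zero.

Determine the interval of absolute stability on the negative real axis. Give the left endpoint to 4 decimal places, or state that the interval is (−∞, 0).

With y'=λy (z=hλ):
  y_{n+1} = y_n + z·[1/4·y_n + 3/4·y_{n+1}] ⇒ (1 − 3/4z)y_{n+1} = (1 + 1/4z)y_n
  ⇒ R(z) = (1 + 1/4z)/(1 − 3/4z).

Need |R(x)|<1, x<0.
x=-1.32: |R|=0.3367
x=-2: |R|=0.2000
x=-10: |R|=0.1765
x=-100: |R|=0.3158
θ=3/4≥1/2 ⇒ |1+1/4x|<|1−3/4x| ∀x<0 ⇒ stable on all of ℝ⁻.

(−∞, 0) — no finite endpoint.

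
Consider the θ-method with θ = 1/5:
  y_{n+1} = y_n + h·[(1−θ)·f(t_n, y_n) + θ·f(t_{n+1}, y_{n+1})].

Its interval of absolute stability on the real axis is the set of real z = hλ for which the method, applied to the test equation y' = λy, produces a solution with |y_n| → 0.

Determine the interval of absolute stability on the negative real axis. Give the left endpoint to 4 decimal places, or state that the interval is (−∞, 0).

(-3.3333, 0).

On y'=λy, z=hλ:
  y_{n+1} = y_n + z·[4/5·y_n + 1/5·y_{n+1}] ⇒ (1 − 1/5z)y_{n+1} = (1 + 4/5z)y_n
  ⇒ R(z) = (1 + 4/5z)/(1 − 1/5z).

Boundary: |R(x)|=1, x<0.
x=-1.78: |R|=0.3127
R=−1: 1+4/5x = −1+1/5x ⇒ -3/5x=2 ⇒ x=2/(-3/5)=-3.3333
Confirm numerically:
  x=-2.602: |R|=0.71139 <1
  x=-2.159: |R|=0.50789 <1
  x=-1.974: |R|=0.41526 <1
  x=-1.370: |R|=0.07535 <1
  x=-3.889: |R|=1.18754 >1
  x=-3.836: |R|=1.17067 >1
  x=-3.409: |R|=1.02699 >1
Stable set (-3.3333, 0).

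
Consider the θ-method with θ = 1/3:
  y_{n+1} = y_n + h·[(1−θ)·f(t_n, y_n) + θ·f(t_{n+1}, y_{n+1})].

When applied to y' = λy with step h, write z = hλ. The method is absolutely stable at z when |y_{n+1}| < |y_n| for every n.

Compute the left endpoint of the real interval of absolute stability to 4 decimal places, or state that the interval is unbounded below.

left endpoint -6.0000.

With y'=λy (z=hλ):
  y_{n+1} = y_n + z·[2/3·y_n + 1/3·y_{n+1}] ⇒ (1 − 1/3z)y_{n+1} = (1 + 2/3z)y_n
  Hence R(z) = (1 + 2/3z)/(1 − 1/3z).

Need |R(x)|<1, x<0.
x=-1.41: |R|=0.0408
R=−1: 1+2/3x = −1+1/3x ⇒ -1/3x=2 ⇒ x=2/(-1/3)=-6.0000
Confirm numerically:
  x=-4.226: |R|=0.75450 <1
  x=-3.507: |R|=0.61687 <1
  x=-2.687: |R|=0.41744 <1
  x=-6.189: |R|=1.02057 >1
  x=-6.151: |R|=1.01650 >1
  x=-6.028: |R|=1.00310 >1
Stable set (-6.0000, 0).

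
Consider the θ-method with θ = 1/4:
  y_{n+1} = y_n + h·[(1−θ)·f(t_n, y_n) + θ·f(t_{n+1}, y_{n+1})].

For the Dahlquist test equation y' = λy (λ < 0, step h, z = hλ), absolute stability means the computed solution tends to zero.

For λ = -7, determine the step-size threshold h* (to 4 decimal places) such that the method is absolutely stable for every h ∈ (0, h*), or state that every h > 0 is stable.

(-4.0000,0); λ=-7 ⇒ h* = (4)/7 = 0.5714.

With y'=λy (z=hλ):
  y_{n+1} = y_n + z·[3/4·y_n + 1/4·y_{n+1}] ⇒ (1 − 1/4z)y_{n+1} = (1 + 3/4z)y_n
  ⇒ R(z) = (1 + 3/4z)/(1 − 1/4z).

Boundary: |R(x)|=1, x<0.
x=-0.61: |R|=0.4707
R=−1: 1+3/4x = −1+1/4x ⇒ -1/2x=2 ⇒ x=2/(-1/2)=-4.0000
Confirm numerically:
  x=-3.271: |R|=0.79948 <1
  x=-2.505: |R|=0.54035 <1
  x=-1.641: |R|=0.16362 <1
  x=-4.501: |R|=1.11787 >1
  x=-4.388: |R|=1.09251 >1
So |R|<1 on (-4.0000, 0).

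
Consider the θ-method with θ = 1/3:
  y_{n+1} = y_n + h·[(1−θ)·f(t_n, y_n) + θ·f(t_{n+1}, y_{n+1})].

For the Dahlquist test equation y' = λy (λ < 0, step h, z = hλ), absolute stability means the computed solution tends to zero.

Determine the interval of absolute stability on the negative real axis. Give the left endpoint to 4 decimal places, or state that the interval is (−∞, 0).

(-6.0000, 0).

Set f=λy, z=hλ:
  y_{n+1} = y_n + z·[2/3·y_n + 1/3·y_{n+1}] ⇒ (1 − 1/3z)y_{n+1} = (1 + 2/3z)y_n
  ⇒ R(z) = (1 + 2/3z)/(1 − 1/3z).

Solve |R(x)|<1 on ℝ⁻.
x=-1.6: |R|=0.0435
R=−1: 1+2/3x = −1+1/3x ⇒ -1/3x=2 ⇒ x=2/(-1/3)=-6.0000
Confirm numerically:
  x=-3.955: |R|=0.70597 <1
  x=-3.790: |R|=0.67452 <1
  x=-2.939: |R|=0.48459 <1
  x=-6.174: |R|=1.01897 >1
  x=-6.108: |R|=1.01186 >1
  x=-6.103: |R|=1.01131 >1
So |R|<1 on (-6.0000, 0).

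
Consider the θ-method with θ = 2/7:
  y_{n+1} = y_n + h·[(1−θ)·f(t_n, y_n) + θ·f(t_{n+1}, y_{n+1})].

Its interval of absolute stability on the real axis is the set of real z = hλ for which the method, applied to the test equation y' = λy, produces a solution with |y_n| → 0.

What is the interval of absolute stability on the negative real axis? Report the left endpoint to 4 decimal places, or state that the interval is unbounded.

On y'=λy, z=hλ:
  y_{n+1} = y_n + z·[5/7·y_n + 2/7·y_{n+1}] ⇒ (1 − 2/7z)y_{n+1} = (1 + 5/7z)y_n
  ⇒ R(z) = (1 + 5/7z)/(1 − 2/7z).

Solve |R(x)|<1 on ℝ⁻.
x=-1.07: |R|=0.1805
R=−1: 1+5/7x = −1+2/7x ⇒ -3/7x=2 ⇒ x=2/(-3/7)=-4.6667
Confirm numerically:
  x=-3.300: |R|=0.69853 <1
  x=-2.605: |R|=0.49345 <1
  x=-2.256: |R|=0.37179 <1
  x=-5.187: |R|=1.08985 >1
  x=-5.071: |R|=1.07076 >1
  x=-5.035: |R|=1.06473 >1
So |R|<1 on (-4.6667, 0).

z∈(-4.6667,0).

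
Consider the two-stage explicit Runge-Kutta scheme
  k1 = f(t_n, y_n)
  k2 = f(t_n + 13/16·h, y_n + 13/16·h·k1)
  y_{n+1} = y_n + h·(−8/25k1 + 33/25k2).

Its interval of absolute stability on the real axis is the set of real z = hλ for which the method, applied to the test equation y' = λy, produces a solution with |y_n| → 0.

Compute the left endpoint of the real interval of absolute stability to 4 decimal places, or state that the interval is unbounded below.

z* = -0.9324.

Set f=λy, z=hλ:
  k1=λy_n ⇒ h·k1=z·y_n;  k2=λ(1+13/16z)y_n ⇒ h·k2=z(1+13/16z)y_n
  y_{n+1}/y_n = 1 − 8/25z + 33/25z(1+13/16z) = 1 + z + 429/400z²
  Hence R(z) = 1 + z + 429/400z².

Solve |R(x)|<1 on ℝ⁻.
x=-1.47: |R|=1.8476
R=1: x+429/400x²=0 ⇒ x=−400/429=-0.9324; min R=1−1/(4·429/400)=0.7669>−1
Confirm numerically:
  x=-0.750: |R|=0.85328 <1
  x=-0.661: |R|=0.80760 <1
  x=-0.406: |R|=0.77079 <1
  x=-1.274: |R|=1.46675 >1
  x=-1.212: |R|=1.36344 >1
Stable set (-0.9324, 0).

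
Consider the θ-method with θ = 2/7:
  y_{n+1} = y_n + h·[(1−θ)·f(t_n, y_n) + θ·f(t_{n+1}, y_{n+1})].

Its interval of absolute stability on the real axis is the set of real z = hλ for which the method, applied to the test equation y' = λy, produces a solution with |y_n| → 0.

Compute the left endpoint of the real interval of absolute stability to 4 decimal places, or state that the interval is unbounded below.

With y'=λy (z=hλ):
  y_{n+1} = y_n + z·[5/7·y_n + 2/7·y_{n+1}] ⇒ (1 − 2/7z)y_{n+1} = (1 + 5/7z)y_n
  ⇒ R(z) = (1 + 5/7z)/(1 − 2/7z).

Find x<0 with |R(x)|<1.
x=-0.82: |R|=0.3356
R=−1: 1+5/7x = −1+2/7x ⇒ -3/7x=2 ⇒ x=2/(-3/7)=-4.6667
Confirm numerically:
  x=-3.396: |R|=0.72361 <1
  x=-3.180: |R|=0.66617 <1
  x=-3.162: |R|=0.66121 <1
  x=-1.906: |R|=0.23400 <1
  x=-5.215: |R|=1.09438 >1
  x=-4.958: |R|=1.05167 >1
So |R|<1 on (-4.6667, 0).

left endpoint -4.6667.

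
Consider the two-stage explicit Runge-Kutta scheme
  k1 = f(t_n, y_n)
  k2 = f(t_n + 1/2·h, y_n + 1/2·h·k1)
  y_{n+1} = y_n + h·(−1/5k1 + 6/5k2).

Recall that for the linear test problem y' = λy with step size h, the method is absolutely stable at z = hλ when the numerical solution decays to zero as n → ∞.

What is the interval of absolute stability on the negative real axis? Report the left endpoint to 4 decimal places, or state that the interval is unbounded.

Test eqn y'=λy, z=hλ:
  k1=λy_n ⇒ h·k1=z·y_n;  k2=λ(1+1/2z)y_n ⇒ h·k2=z(1+1/2z)y_n
  y_{n+1}/y_n = 1 − 1/5z + 6/5z(1+1/2z) = 1 + z + 3/5z²
  Hence R(z) = 1 + z + 3/5z².

Find x<0 with |R(x)|<1.
x=-0.41: |R|=0.6909
R=1: x+3/5x²=0 ⇒ x=−5/3=-1.6667; min R=1−1/(4·3/5)=0.5833>−1
Confirm numerically:
  x=-1.644: |R|=0.97764 <1
  x=-1.626: |R|=0.96033 <1
  x=-1.196: |R|=0.66225 <1
  x=-0.727: |R|=0.59012 <1
  x=-2.192: |R|=1.69092 >1
  x=-1.783: |R|=1.12445 >1
Interval (-1.6667, 0).

z∈(-1.6667,0).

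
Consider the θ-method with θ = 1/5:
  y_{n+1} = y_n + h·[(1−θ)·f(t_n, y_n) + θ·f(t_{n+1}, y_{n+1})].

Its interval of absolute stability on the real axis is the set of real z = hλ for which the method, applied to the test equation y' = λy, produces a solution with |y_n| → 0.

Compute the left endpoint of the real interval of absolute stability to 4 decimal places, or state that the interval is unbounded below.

On y'=λy, z=hλ:
  y_{n+1} = y_n + z·[4/5·y_n + 1/5·y_{n+1}] ⇒ (1 − 1/5z)y_{n+1} = (1 + 4/5z)y_n
  so R(z) = (1 + 4/5z)/(1 − 1/5z).

Boundary: |R(x)|=1, x<0.
x=-1.29: |R|=0.0254
R=−1: 1+4/5x = −1+1/5x ⇒ -3/5x=2 ⇒ x=2/(-3/5)=-3.3333
Confirm numerically:
  x=-3.217: |R|=0.95753 <1
  x=-3.203: |R|=0.95233 <1
  x=-3.157: |R|=0.93515 <1
  x=-3.912: |R|=1.19479 >1
  x=-3.473: |R|=1.04945 >1
Interval (-3.3333, 0).

left endpoint -3.3333.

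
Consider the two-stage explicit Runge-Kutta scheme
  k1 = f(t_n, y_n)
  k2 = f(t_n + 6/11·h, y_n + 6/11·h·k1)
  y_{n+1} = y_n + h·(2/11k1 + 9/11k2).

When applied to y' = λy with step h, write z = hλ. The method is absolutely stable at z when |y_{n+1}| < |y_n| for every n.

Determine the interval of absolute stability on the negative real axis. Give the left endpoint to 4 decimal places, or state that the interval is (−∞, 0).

z∈(-2.2407,0).

On y'=λy, z=hλ:
  k1=λy_n ⇒ h·k1=z·y_n;  k2=λ(1+6/11z)y_n ⇒ h·k2=z(1+6/11z)y_n
  y_{n+1}/y_n = 1 + 2/11z + 9/11z(1+6/11z) = 1 + z + 54/121z²
  so R(z) = 1 + z + 54/121z².

Boundary: |R(x)|=1, x<0.
x=-0.92: |R|=0.4577
R=1: x+54/121x²=0 ⇒ x=−121/54=-2.2407; min R=1−1/(4·54/121)=0.4398>−1
Confirm numerically:
  x=-1.530: |R|=0.51470 <1
  x=-1.521: |R|=0.51144 <1
  x=-1.016: |R|=0.44468 <1
  x=-2.826: |R|=1.73812 >1
  x=-2.659: |R|=1.49633 >1
  x=-2.448: |R|=1.22643 >1
Stable set (-2.2407, 0).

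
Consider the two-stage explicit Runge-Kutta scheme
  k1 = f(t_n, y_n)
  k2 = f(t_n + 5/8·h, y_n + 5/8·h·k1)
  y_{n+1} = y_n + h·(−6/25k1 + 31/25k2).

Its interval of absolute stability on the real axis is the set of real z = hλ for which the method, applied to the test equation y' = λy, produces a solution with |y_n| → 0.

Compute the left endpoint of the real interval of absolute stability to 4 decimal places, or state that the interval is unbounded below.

On y'=λy, z=hλ:
  k1=λy_n ⇒ h·k1=z·y_n;  k2=λ(1+5/8z)y_n ⇒ h·k2=z(1+5/8z)y_n
  y_{n+1}/y_n = 1 − 6/25z + 31/25z(1+5/8z) = 1 + z + 31/40z²
  ⇒ R(z) = 1 + z + 31/40z².

Find x<0 with |R(x)|<1.
x=-0.42: |R|=0.7167
R=1: x+31/40x²=0 ⇒ x=−40/31=-1.2903; min R=1−1/(4·31/40)=0.6774>−1
Confirm numerically:
  x=-1.211: |R|=0.92555 <1
  x=-1.017: |R|=0.78457 <1
  x=-1.012: |R|=0.78171 <1
  x=-1.726: |R|=1.58278 >1
  x=-1.450: |R|=1.17944 >1
  x=-1.447: |R|=1.17570 >1
So |R|<1 on (-1.2903, 0).

left endpoint -1.2903.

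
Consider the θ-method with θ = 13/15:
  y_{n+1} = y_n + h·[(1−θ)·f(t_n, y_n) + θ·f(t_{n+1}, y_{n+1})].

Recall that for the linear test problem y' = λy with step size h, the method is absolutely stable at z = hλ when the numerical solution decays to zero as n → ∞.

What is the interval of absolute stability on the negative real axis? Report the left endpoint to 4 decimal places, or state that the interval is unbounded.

With y'=λy (z=hλ):
  y_{n+1} = y_n + z·[2/15·y_n + 13/15·y_{n+1}] ⇒ (1 − 13/15z)y_{n+1} = (1 + 2/15z)y_n
  ⇒ R(z) = (1 + 2/15z)/(1 − 13/15z).

Need |R(x)|<1, x<0.
x=-0.38: |R|=0.7141
x=-2: |R|=0.2683
x=-10: |R|=0.0345
x=-100: |R|=0.1407
θ=13/15≥1/2 ⇒ |1+2/15x|<|1−13/15x| ∀x<0 ⇒ stable on all of ℝ⁻.

(−∞, 0) — no finite endpoint.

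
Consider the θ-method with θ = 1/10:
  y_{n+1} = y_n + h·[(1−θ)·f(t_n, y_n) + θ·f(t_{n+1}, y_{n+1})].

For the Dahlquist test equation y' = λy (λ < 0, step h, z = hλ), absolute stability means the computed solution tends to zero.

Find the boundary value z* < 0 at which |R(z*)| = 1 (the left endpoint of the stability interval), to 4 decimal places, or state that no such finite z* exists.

Test eqn y'=λy, z=hλ:
  y_{n+1} = y_n + z·[9/10·y_n + 1/10·y_{n+1}] ⇒ (1 − 1/10z)y_{n+1} = (1 + 9/10z)y_n
  Hence R(z) = (1 + 9/10z)/(1 − 1/10z).

Boundary: |R(x)|=1, x<0.
x=-1.55: |R|=0.3420
R=−1: 1+9/10x = −1+1/10x ⇒ -4/5x=2 ⇒ x=2/(-4/5)=-2.5000
Confirm numerically:
  x=-1.965: |R|=0.64229 <1
  x=-1.346: |R|=0.18632 <1
  x=-1.220: |R|=0.08734 <1
  x=-2.895: |R|=1.24506 >1
  x=-2.748: |R|=1.15563 >1
  x=-2.520: |R|=1.01278 >1
So |R|<1 on (-2.5000, 0).

z* = -2.5000.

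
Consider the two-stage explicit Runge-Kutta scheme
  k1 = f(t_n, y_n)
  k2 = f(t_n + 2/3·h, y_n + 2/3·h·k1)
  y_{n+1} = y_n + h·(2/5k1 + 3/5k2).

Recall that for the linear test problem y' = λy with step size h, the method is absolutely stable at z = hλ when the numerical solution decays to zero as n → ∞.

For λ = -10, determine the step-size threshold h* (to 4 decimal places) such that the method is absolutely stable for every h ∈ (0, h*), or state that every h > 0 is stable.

With y'=λy (z=hλ):
  k1=λy_n ⇒ h·k1=z·y_n;  k2=λ(1+2/3z)y_n ⇒ h·k2=z(1+2/3z)y_n
  y_{n+1}/y_n = 1 + 2/5z + 3/5z(1+2/3z) = 1 + z + 2/5z²
  R(z) = 1 + z + 2/5z².

Solve |R(x)|<1 on ℝ⁻.
x=-1.57: |R|=0.4160
R=1: x+2/5x²=0 ⇒ x=−5/2=-2.5000; min R=1−1/(4·2/5)=0.3750>−1
Confirm numerically:
  x=-2.456: |R|=0.95677 <1
  x=-2.364: |R|=0.87140 <1
  x=-1.885: |R|=0.53629 <1
  x=-2.684: |R|=1.19754 >1
  x=-2.643: |R|=1.15118 >1
So |R|<1 on (-2.5000, 0).

(-2.5000,0); λ=-10 ⇒ h* = (5/2)/10 = 0.2500.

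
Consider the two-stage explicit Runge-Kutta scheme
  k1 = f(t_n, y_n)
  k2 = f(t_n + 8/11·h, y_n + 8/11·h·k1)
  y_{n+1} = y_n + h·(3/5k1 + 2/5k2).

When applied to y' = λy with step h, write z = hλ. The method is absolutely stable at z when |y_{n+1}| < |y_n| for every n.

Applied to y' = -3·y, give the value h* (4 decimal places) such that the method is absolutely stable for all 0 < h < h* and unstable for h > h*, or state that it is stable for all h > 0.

(-3.4375,0); λ=-3 ⇒ h* = (55/16)/3 = 1.1458.

Test eqn y'=λy, z=hλ:
  k1=λy_n ⇒ h·k1=z·y_n;  k2=λ(1+8/11z)y_n ⇒ h·k2=z(1+8/11z)y_n
  y_{n+1}/y_n = 1 + 3/5z + 2/5z(1+8/11z) = 1 + z + 16/55z²
  so R(z) = 1 + z + 16/55z².

Boundary: |R(x)|=1, x<0.
x=-1.67: |R|=0.1413
R=1: x+16/55x²=0 ⇒ x=−55/16=-3.4375; min R=1−1/(4·16/55)=0.1406>−1
Confirm numerically:
  x=-3.396: |R|=0.95900 <1
  x=-3.164: |R|=0.74826 <1
  x=-2.388: |R|=0.27092 <1
  x=-1.457: |R|=0.16056 <1
  x=-3.941: |R|=1.57725 >1
  x=-3.925: |R|=1.55664 >1
  x=-3.494: |R|=1.05743 >1
So |R|<1 on (-3.4375, 0).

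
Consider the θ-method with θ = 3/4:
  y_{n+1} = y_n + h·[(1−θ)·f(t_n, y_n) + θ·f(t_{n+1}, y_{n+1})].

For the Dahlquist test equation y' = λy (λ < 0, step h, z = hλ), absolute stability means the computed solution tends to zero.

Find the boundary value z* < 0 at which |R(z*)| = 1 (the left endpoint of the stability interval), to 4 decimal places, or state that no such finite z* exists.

interval (−∞, 0).

Test eqn y'=λy, z=hλ:
  y_{n+1} = y_n + z·[1/4·y_n + 3/4·y_{n+1}] ⇒ (1 − 3/4z)y_{n+1} = (1 + 1/4z)y_n
  Hence R(z) = (1 + 1/4z)/(1 − 3/4z).

Solve |R(x)|<1 on ℝ⁻.
x=-1.55: |R|=0.2832
x=-2: |R|=0.2000
x=-10: |R|=0.1765
x=-100: |R|=0.3158
θ=3/4≥1/2 ⇒ |1+1/4x|<|1−3/4x| ∀x<0 ⇒ unbounded interval.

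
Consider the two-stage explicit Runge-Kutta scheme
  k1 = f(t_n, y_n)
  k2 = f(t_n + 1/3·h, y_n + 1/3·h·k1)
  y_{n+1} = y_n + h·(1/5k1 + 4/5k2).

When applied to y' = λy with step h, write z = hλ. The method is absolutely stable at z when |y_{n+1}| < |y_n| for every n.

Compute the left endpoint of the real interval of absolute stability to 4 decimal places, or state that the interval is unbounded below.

z* = -3.7500.

Test eqn y'=λy, z=hλ:
  k1=λy_n ⇒ h·k1=z·y_n;  k2=λ(1+1/3z)y_n ⇒ h·k2=z(1+1/3z)y_n
  y_{n+1}/y_n = 1 + 1/5z + 4/5z(1+1/3z) = 1 + z + 4/15z²
  R(z) = 1 + z + 4/15z².

Boundary: |R(x)|=1, x<0.
x=-1.62: |R|=0.0798
R=1: x+4/15x²=0 ⇒ x=−15/4=-3.7500; min R=1−1/(4·4/15)=0.0625>−1
Confirm numerically:
  x=-3.626: |R|=0.88010 <1
  x=-3.298: |R|=0.60248 <1
  x=-2.412: |R|=0.13940 <1
  x=-1.903: |R|=0.06271 <1
  x=-3.886: |R|=1.14093 >1
  x=-3.840: |R|=1.09216 >1
Interval (-3.7500, 0).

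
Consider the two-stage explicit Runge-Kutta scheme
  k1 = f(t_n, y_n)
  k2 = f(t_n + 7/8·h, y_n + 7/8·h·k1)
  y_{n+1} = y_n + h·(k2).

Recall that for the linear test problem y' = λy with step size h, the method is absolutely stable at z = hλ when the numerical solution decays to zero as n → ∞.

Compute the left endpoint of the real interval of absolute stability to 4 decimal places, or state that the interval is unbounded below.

z* = -1.1429.

Set f=λy, z=hλ:
  k1=λy_n ⇒ h·k1=z·y_n;  k2=λ(1+7/8z)y_n ⇒ h·k2=z(1+7/8z)y_n
  y_{n+1}/y_n = 1 + z(1+7/8z) = 1 + z + 7/8z²
  so R(z) = 1 + z + 7/8z².

Need |R(x)|<1, x<0.
x=-0.9: |R|=0.8087
R=1: x+7/8x²=0 ⇒ x=−8/7=-1.1429; min R=1−1/(4·7/8)=0.7143>−1
Confirm numerically:
  x=-1.056: |R|=0.91974 <1
  x=-0.984: |R|=0.86322 <1
  x=-0.924: |R|=0.82305 <1
  x=-1.576: |R|=1.59730 >1
  x=-1.327: |R|=1.21381 >1
  x=-1.291: |R|=1.16735 >1
Interval (-1.1429, 0).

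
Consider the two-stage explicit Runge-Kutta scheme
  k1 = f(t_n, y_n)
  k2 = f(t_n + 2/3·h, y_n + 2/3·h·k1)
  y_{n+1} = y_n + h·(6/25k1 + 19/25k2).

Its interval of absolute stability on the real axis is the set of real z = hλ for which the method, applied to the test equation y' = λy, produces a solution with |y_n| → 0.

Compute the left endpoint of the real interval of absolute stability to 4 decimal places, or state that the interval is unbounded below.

With y'=λy (z=hλ):
  k1=λy_n ⇒ h·k1=z·y_n;  k2=λ(1+2/3z)y_n ⇒ h·k2=z(1+2/3z)y_n
  y_{n+1}/y_n = 1 + 6/25z + 19/25z(1+2/3z) = 1 + z + 38/75z²
  ⇒ R(z) = 1 + z + 38/75z².

Solve |R(x)|<1 on ℝ⁻.
x=-1.63: |R|=0.7162
R=1: x+38/75x²=0 ⇒ x=−75/38=-1.9737; min R=1−1/(4·38/75)=0.5066>−1
Confirm numerically:
  x=-1.548: |R|=0.66613 <1
  x=-1.398: |R|=0.59223 <1
  x=-1.175: |R|=0.52452 <1
  x=-2.422: |R|=1.55015 >1
  x=-2.419: |R|=1.54579 >1
  x=-2.273: |R|=1.34471 >1
Stable set (-1.9737, 0).

z* = -1.9737.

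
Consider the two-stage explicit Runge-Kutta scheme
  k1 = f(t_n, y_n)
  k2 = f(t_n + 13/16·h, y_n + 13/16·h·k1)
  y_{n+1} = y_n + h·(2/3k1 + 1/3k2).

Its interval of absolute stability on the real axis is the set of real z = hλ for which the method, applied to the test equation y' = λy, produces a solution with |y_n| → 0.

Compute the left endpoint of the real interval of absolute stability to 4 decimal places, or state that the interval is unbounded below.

Test eqn y'=λy, z=hλ:
  k1=λy_n ⇒ h·k1=z·y_n;  k2=λ(1+13/16z)y_n ⇒ h·k2=z(1+13/16z)y_n
  y_{n+1}/y_n = 1 + 2/3z + 1/3z(1+13/16z) = 1 + z + 13/48z²
  Hence R(z) = 1 + z + 13/48z².

Find x<0 with |R(x)|<1.
x=-1.28: |R|=0.1637
R=1: x+13/48x²=0 ⇒ x=−48/13=-3.6923; min R=1−1/(4·13/48)=0.0769>−1
Confirm numerically:
  x=-2.999: |R|=0.43688 <1
  x=-2.655: |R|=0.25411 <1
  x=-2.317: |R|=0.13697 <1
  x=-3.932: |R|=1.25525 >1
  x=-3.864: |R|=1.17968 >1
  x=-3.743: |R|=1.05139 >1
So |R|<1 on (-3.6923, 0).

z* = -3.6923.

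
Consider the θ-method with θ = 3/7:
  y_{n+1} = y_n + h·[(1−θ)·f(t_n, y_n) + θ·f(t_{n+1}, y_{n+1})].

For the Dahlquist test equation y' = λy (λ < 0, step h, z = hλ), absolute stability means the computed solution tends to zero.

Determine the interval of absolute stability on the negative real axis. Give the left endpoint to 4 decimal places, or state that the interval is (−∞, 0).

Set f=λy, z=hλ:
  y_{n+1} = y_n + z·[4/7·y_n + 3/7·y_{n+1}] ⇒ (1 − 3/7z)y_{n+1} = (1 + 4/7z)y_n
  R(z) = (1 + 4/7z)/(1 − 3/7z).

Solve |R(x)|<1 on ℝ⁻.
x=-0.5: |R|=0.5882
R=−1: 1+4/7x = −1+3/7x ⇒ -1/7x=2 ⇒ x=2/(-1/7)=-14.0000
Confirm numerically:
  x=-13.858: |R|=0.99708 <1
  x=-10.878: |R|=0.92123 <1
  x=-10.180: |R|=0.89824 <1
  x=-14.578: |R|=1.01139 >1
  x=-14.508: |R|=1.01005 >1
  x=-14.202: |R|=1.00407 >1
So |R|<1 on (-14.0000, 0).

(-14.0000, 0).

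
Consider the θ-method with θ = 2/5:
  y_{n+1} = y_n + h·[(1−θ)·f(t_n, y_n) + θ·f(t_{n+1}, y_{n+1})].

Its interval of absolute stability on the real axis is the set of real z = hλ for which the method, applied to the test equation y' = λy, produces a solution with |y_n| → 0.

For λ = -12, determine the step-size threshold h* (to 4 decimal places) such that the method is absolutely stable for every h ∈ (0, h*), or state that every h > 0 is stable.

(-10.0000,0); λ=-12 ⇒ h* = (10)/12 = 0.8333.

With y'=λy (z=hλ):
  y_{n+1} = y_n + z·[3/5·y_n + 2/5·y_{n+1}] ⇒ (1 − 2/5z)y_{n+1} = (1 + 3/5z)y_n
  Hence R(z) = (1 + 3/5z)/(1 − 2/5z).

Solve |R(x)|<1 on ℝ⁻.
x=-1.48: |R|=0.0704
R=−1: 1+3/5x = −1+2/5x ⇒ -1/5x=2 ⇒ x=2/(-1/5)=-10.0000
Confirm numerically:
  x=-9.211: |R|=0.96631 <1
  x=-6.698: |R|=0.82050 <1
  x=-4.832: |R|=0.64757 <1
  x=-10.594: |R|=1.02268 >1
  x=-10.324: |R|=1.01263 >1
  x=-10.056: |R|=1.00223 >1
Stable set (-10.0000, 0).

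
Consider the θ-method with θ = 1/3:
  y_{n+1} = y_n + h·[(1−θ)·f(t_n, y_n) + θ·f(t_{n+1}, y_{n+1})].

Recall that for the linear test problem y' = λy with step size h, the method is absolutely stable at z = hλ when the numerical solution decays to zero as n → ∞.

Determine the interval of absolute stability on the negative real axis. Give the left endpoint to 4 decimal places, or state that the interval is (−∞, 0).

z∈(-6.0000,0).

Set f=λy, z=hλ:
  y_{n+1} = y_n + z·[2/3·y_n + 1/3·y_{n+1}] ⇒ (1 − 1/3z)y_{n+1} = (1 + 2/3z)y_n
  ⇒ R(z) = (1 + 2/3z)/(1 − 1/3z).

Find x<0 with |R(x)|<1.
x=-1.57: |R|=0.0306
R=−1: 1+2/3x = −1+1/3x ⇒ -1/3x=2 ⇒ x=2/(-1/3)=-6.0000
Confirm numerically:
  x=-5.791: |R|=0.97623 <1
  x=-4.903: |R|=0.86119 <1
  x=-2.758: |R|=0.43696 <1
  x=-6.404: |R|=1.04296 >1
  x=-6.277: |R|=1.02986 >1
  x=-6.078: |R|=1.00859 >1
Interval (-6.0000, 0).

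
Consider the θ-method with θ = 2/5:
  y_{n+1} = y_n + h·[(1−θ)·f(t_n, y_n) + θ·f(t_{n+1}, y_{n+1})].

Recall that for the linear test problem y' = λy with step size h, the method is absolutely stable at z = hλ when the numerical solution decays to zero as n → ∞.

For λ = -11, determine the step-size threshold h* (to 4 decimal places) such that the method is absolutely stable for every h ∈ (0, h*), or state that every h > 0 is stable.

(-10.0000,0); λ=-11 ⇒ h* = (10)/11 = 0.9091.

With y'=λy (z=hλ):
  y_{n+1} = y_n + z·[3/5·y_n + 2/5·y_{n+1}] ⇒ (1 − 2/5z)y_{n+1} = (1 + 3/5z)y_n
  ⇒ R(z) = (1 + 3/5z)/(1 − 2/5z).

Solve |R(x)|<1 on ℝ⁻.
x=-1.47: |R|=0.0743
R=−1: 1+3/5x = −1+2/5x ⇒ -1/5x=2 ⇒ x=2/(-1/5)=-10.0000
Confirm numerically:
  x=-9.836: |R|=0.99335 <1
  x=-8.310: |R|=0.92183 <1
  x=-6.179: |R|=0.77987 <1
  x=-6.146: |R|=0.77712 <1
  x=-10.209: |R|=1.00822 >1
  x=-10.139: |R|=1.00550 >1
Stable set (-10.0000, 0).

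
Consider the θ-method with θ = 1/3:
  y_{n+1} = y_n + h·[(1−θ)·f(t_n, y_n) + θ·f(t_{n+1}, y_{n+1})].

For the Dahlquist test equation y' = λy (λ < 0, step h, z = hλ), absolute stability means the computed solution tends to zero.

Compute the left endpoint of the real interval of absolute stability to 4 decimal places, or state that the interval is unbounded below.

On y'=λy, z=hλ:
  y_{n+1} = y_n + z·[2/3·y_n + 1/3·y_{n+1}] ⇒ (1 − 1/3z)y_{n+1} = (1 + 2/3z)y_n
  ⇒ R(z) = (1 + 2/3z)/(1 − 1/3z).

Need |R(x)|<1, x<0.
x=-0.56: |R|=0.5281
R=−1: 1+2/3x = −1+1/3x ⇒ -1/3x=2 ⇒ x=2/(-1/3)=-6.0000
Confirm numerically:
  x=-5.924: |R|=0.99148 <1
  x=-5.116: |R|=0.89108 <1
  x=-3.660: |R|=0.64865 <1
  x=-2.477: |R|=0.35676 <1
  x=-6.346: |R|=1.03702 >1
  x=-6.262: |R|=1.02829 >1
  x=-6.106: |R|=1.01164 >1
So |R|<1 on (-6.0000, 0).

left endpoint -6.0000.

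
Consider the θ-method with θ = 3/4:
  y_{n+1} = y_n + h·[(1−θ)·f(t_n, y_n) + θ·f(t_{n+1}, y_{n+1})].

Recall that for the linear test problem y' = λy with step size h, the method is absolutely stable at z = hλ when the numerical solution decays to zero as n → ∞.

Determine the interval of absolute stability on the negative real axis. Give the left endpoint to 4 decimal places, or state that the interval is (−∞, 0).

Test eqn y'=λy, z=hλ:
  y_{n+1} = y_n + z·[1/4·y_n + 3/4·y_{n+1}] ⇒ (1 − 3/4z)y_{n+1} = (1 + 1/4z)y_n
  so R(z) = (1 + 1/4z)/(1 − 3/4z).

Solve |R(x)|<1 on ℝ⁻.
x=-1.72: |R|=0.2489
x=-2: |R|=0.2000
x=-10: |R|=0.1765
x=-100: |R|=0.3158
θ=3/4≥1/2 ⇒ |1+1/4x|<|1−3/4x| ∀x<0 ⇒ unbounded interval.

(−∞, 0) — no finite endpoint.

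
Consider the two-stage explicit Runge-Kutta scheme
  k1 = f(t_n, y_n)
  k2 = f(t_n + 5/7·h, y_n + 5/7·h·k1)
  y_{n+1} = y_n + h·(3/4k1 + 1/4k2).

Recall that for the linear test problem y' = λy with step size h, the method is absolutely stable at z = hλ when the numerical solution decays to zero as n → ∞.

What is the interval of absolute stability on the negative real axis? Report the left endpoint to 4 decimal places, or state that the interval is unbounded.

z∈(-5.6000,0).

On y'=λy, z=hλ:
  k1=λy_n ⇒ h·k1=z·y_n;  k2=λ(1+5/7z)y_n ⇒ h·k2=z(1+5/7z)y_n
  y_{n+1}/y_n = 1 + 3/4z + 1/4z(1+5/7z) = 1 + z + 5/28z²
  R(z) = 1 + z + 5/28z².

Need |R(x)|<1, x<0.
x=-1.09: |R|=0.1222
R=1: x+5/28x²=0 ⇒ x=−28/5=-5.6000; min R=1−1/(4·5/28)=-0.4000>−1
Confirm numerically:
  x=-5.141: |R|=0.57862 <1
  x=-5.040: |R|=0.49600 <1
  x=-4.655: |R|=0.21447 <1
  x=-4.486: |R|=0.10761 <1
  x=-5.868: |R|=1.28083 >1
  x=-5.741: |R|=1.14455 >1
  x=-5.638: |R|=1.03826 >1
Stable set (-5.6000, 0).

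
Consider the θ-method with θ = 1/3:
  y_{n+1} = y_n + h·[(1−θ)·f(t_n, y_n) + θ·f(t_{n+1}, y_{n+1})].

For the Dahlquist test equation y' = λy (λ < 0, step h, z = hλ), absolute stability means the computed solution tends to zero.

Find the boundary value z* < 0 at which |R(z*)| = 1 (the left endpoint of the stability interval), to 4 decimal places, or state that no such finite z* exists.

Test eqn y'=λy, z=hλ:
  y_{n+1} = y_n + z·[2/3·y_n + 1/3·y_{n+1}] ⇒ (1 − 1/3z)y_{n+1} = (1 + 2/3z)y_n
  Hence R(z) = (1 + 2/3z)/(1 − 1/3z).

Need |R(x)|<1, x<0.
x=-1.59: |R|=0.0392
R=−1: 1+2/3x = −1+1/3x ⇒ -1/3x=2 ⇒ x=2/(-1/3)=-6.0000
Confirm numerically:
  x=-5.979: |R|=0.99766 <1
  x=-5.487: |R|=0.93955 <1
  x=-3.413: |R|=0.59660 <1
  x=-2.664: |R|=0.41102 <1
  x=-6.300: |R|=1.03226 >1
  x=-6.158: |R|=1.01725 >1
So |R|<1 on (-6.0000, 0).

left endpoint -6.0000.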